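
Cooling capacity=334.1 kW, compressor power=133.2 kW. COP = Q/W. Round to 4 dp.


COP = 334.1 / 133.2 = 2.5083

2.5083


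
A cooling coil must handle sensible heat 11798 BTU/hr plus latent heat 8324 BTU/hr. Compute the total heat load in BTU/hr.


Qt = 11798 + 8324 = 20122 BTU/hr

20122 BTU/hr


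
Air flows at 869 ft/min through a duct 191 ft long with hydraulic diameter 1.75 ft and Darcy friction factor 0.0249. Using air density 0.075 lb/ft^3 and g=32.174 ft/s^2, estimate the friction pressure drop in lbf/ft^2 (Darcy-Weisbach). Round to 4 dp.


v_fps = 869/60 = 14.4833 ft/s
dp = 0.0249*(191/1.75)*0.075*14.4833^2/(2*32.174) = 0.6644 lbf/ft^2

0.6644 lbf/ft^2


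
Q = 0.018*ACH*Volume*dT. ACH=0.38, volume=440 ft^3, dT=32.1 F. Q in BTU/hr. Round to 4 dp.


Q = 0.018 * 0.38 * 440 * 32.1 = 96.6082 BTU/hr

96.6082 BTU/hr


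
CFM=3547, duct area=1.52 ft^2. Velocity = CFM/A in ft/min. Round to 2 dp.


V = 3547 / 1.52 = 2333.55 ft/min

2333.55 ft/min


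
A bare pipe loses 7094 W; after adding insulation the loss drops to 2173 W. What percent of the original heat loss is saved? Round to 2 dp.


Savings = ((7094-2173)/7094)*100 = 69.37 %

69.37 %


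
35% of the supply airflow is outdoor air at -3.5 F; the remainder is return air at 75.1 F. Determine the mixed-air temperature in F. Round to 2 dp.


T_mix = 0.35*(-3.5) + 0.65*75.1 = 47.59 F

47.59 F


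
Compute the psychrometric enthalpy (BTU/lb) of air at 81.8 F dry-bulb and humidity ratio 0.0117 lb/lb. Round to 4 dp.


h = 0.24*81.8 + 0.0117*(1061+0.444*81.8) = 32.4706 BTU/lb

32.4706 BTU/lb


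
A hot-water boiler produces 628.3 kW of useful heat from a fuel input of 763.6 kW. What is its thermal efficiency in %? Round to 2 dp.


eta = (628.3/763.6)*100 = 82.28 %

82.28 %


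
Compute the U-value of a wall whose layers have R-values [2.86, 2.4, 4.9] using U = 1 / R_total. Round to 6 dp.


R_total = 2.86 + 2.4 + 4.9 = 10.16
U = 1/10.16 = 0.098425

0.098425


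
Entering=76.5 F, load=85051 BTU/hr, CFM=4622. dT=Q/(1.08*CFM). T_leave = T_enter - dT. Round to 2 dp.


dT = 85051/(1.08*4622) = 17.0383
T_leave = 76.5 - 17.0383 = 59.46 F

59.46 F


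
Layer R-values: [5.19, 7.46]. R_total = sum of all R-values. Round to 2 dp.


R_total = 5.19 + 7.46 = 12.65

12.65


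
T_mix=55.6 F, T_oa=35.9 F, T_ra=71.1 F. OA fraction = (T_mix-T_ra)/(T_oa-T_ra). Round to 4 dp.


frac = (55.6 - 71.1) / (35.9 - 71.1) = 0.4403

0.4403


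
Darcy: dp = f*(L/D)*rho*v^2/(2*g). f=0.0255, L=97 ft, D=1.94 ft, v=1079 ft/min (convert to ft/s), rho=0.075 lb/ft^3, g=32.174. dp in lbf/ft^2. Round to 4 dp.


v_fps = 1079/60 = 17.9833 ft/s
dp = 0.0255*(97/1.94)*0.075*17.9833^2/(2*32.174) = 0.4806 lbf/ft^2

0.4806 lbf/ft^2


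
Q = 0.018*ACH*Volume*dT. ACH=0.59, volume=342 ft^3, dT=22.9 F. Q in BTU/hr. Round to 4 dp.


Q = 0.018 * 0.59 * 342 * 22.9 = 83.1737 BTU/hr

83.1737 BTU/hr


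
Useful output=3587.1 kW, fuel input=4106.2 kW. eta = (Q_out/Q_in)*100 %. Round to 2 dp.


eta = (3587.1/4106.2)*100 = 87.36 %

87.36 %


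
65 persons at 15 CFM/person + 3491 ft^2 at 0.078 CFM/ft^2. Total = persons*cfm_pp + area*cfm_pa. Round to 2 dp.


Total = 65*15 + 3491*0.078 = 1247.30 CFM

1247.30 CFM


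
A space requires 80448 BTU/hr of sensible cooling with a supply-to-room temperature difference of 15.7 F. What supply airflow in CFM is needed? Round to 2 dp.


CFM = 80448 / (1.08 * 15.7) = 4744.52

4744.52 CFM


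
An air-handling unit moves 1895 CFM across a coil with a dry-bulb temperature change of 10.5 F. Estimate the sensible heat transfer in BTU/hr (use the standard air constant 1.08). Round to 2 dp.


Q = 1.08 * 1895 * 10.5 = 21489.30 BTU/hr

21489.30 BTU/hr


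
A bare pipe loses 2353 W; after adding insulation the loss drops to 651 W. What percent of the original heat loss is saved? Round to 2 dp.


Savings = ((2353-651)/2353)*100 = 72.33 %

72.33 %


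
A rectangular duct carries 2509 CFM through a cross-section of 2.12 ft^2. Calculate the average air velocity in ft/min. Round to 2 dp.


V = 2509 / 2.12 = 1183.49 ft/min

1183.49 ft/min


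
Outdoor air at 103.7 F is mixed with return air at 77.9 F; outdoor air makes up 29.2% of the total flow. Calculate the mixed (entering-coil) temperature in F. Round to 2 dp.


T_mix = 77.9 + (29.2/100)*(103.7-77.9) = 85.43 F

85.43 F


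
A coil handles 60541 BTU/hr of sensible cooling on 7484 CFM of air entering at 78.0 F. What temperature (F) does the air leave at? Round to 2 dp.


dT = 60541/(1.08*7484) = 7.4902
T_leave = 78.0 - 7.4902 = 70.51 F

70.51 F


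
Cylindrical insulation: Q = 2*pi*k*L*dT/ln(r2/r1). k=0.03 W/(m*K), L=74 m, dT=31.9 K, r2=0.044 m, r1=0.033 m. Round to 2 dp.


Q = 2*pi*0.03*74*31.9/ln(0.044/0.033) = 1546.72 W

1546.72 W


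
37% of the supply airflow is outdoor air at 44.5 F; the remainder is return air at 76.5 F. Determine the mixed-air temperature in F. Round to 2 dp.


T_mix = 0.37*44.5 + 0.63*76.5 = 64.66 F

64.66 F


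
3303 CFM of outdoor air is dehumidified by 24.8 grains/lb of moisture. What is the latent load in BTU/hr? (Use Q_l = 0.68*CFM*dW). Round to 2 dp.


Q = 0.68 * 3303 * 24.8 = 55701.79 BTU/hr

55701.79 BTU/hr


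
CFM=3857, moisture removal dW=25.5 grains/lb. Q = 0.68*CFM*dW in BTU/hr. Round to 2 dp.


Q = 0.68 * 3857 * 25.5 = 66880.38 BTU/hr

66880.38 BTU/hr


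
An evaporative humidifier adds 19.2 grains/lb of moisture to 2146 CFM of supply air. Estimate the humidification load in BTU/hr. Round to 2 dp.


Q = 0.68 * 2146 * 19.2 = 28018.18 BTU/hr

28018.18 BTU/hr


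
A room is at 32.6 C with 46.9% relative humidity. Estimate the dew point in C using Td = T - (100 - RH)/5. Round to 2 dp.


Td = 32.6 - (100-46.9)/5 = 21.98 C

21.98 C


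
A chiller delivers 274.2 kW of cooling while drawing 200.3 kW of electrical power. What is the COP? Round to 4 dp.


COP = 274.2 / 200.3 = 1.3689

1.3689


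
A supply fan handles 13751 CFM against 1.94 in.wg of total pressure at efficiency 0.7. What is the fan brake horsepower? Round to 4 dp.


BHP = 13751 * 1.94 / (6356 * 0.7) = 5.9959 hp

5.9959 hp


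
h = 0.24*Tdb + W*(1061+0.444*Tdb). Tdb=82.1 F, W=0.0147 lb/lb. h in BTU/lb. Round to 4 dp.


h = 0.24*82.1 + 0.0147*(1061+0.444*82.1) = 35.8366 BTU/lb

35.8366 BTU/lb


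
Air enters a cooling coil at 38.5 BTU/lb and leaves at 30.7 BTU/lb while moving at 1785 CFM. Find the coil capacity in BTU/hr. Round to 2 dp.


Q = 4.5 * 1785 * (38.5 - 30.7) = 62653.50 BTU/hr

62653.50 BTU/hr


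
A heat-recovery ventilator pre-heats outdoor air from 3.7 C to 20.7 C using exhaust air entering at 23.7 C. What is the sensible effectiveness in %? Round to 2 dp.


eff = (20.7-3.7)/(23.7-3.7)*100 = 85.00 %

85.00 %


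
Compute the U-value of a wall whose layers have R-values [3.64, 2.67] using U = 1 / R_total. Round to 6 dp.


R_total = 3.64 + 2.67 = 6.31
U = 1/6.31 = 0.158479

0.158479


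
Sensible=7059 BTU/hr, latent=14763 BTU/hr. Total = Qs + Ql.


Qt = 7059 + 14763 = 21822 BTU/hr

21822 BTU/hr


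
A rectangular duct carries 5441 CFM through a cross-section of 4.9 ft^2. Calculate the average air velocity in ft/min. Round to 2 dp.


V = 5441 / 4.9 = 1110.41 ft/min

1110.41 ft/min


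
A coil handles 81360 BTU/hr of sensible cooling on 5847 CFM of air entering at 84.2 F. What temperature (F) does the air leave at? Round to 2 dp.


dT = 81360/(1.08*5847) = 12.8841
T_leave = 84.2 - 12.8841 = 71.32 F

71.32 F


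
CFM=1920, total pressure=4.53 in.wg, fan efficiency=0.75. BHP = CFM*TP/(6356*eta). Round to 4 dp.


BHP = 1920 * 4.53 / (6356 * 0.75) = 1.8245 hp

1.8245 hp


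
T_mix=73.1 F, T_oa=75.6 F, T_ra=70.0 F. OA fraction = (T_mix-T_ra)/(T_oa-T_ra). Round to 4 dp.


frac = (73.1 - 70.0) / (75.6 - 70.0) = 0.5536

0.5536


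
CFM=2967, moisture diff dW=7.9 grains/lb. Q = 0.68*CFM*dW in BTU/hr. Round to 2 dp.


Q = 0.68 * 2967 * 7.9 = 15938.72 BTU/hr

15938.72 BTU/hr


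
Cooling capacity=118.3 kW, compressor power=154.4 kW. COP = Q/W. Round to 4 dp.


COP = 118.3 / 154.4 = 0.7662

0.7662


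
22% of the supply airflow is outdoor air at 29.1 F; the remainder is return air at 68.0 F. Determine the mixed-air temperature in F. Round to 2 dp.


T_mix = 0.22*29.1 + 0.78*68.0 = 59.44 F

59.44 F


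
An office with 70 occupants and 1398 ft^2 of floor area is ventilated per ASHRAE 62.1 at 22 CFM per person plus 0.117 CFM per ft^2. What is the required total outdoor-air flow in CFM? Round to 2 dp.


Total = 70*22 + 1398*0.117 = 1703.57 CFM

1703.57 CFM


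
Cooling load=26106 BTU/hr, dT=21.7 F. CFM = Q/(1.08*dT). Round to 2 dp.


CFM = 26106 / (1.08 * 21.7) = 1113.93

1113.93 CFM


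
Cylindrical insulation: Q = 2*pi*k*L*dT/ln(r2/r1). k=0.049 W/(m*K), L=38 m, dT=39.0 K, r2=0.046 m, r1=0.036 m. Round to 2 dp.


Q = 2*pi*0.049*38*39.0/ln(0.046/0.036) = 1861.41 W

1861.41 W


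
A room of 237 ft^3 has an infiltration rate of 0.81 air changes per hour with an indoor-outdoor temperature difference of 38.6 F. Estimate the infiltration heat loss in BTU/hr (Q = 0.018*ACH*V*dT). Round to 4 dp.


Q = 0.018 * 0.81 * 237 * 38.6 = 133.3808 BTU/hr

133.3808 BTU/hr


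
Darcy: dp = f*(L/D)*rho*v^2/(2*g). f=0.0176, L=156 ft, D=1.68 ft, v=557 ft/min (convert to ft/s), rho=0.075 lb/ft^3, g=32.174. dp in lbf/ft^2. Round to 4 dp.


v_fps = 557/60 = 9.2833 ft/s
dp = 0.0176*(156/1.68)*0.075*9.2833^2/(2*32.174) = 0.1642 lbf/ft^2

0.1642 lbf/ft^2


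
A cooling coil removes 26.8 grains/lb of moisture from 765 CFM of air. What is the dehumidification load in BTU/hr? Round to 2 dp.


Q = 0.68 * 765 * 26.8 = 13941.36 BTU/hr

13941.36 BTU/hr


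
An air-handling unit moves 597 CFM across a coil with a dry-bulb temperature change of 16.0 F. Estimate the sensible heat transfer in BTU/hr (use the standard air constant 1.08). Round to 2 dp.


Q = 1.08 * 597 * 16.0 = 10316.16 BTU/hr

10316.16 BTU/hr


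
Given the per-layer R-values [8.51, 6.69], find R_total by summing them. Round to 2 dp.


R_total = 8.51 + 6.69 = 15.20

15.20


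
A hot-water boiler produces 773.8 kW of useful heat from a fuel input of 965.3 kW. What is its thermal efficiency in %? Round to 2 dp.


eta = (773.8/965.3)*100 = 80.16 %

80.16 %


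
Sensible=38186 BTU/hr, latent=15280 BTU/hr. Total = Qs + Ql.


Qt = 38186 + 15280 = 53466 BTU/hr

53466 BTU/hr


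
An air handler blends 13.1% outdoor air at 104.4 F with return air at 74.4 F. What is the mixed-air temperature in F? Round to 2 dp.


T_mix = 74.4 + (13.1/100)*(104.4-74.4) = 78.33 F

78.33 F


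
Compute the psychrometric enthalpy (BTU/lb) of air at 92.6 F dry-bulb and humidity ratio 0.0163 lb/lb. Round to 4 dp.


h = 0.24*92.6 + 0.0163*(1061+0.444*92.6) = 40.1885 BTU/lb

40.1885 BTU/lb


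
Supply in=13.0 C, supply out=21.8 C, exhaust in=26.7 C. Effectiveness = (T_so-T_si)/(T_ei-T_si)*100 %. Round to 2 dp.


eff = (21.8-13.0)/(26.7-13.0)*100 = 64.23 %

64.23 %


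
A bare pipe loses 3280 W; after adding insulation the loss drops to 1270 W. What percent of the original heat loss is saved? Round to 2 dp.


Savings = ((3280-1270)/3280)*100 = 61.28 %

61.28 %


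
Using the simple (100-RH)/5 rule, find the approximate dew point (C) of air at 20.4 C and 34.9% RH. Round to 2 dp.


Td = 20.4 - (100-34.9)/5 = 7.38 C

7.38 C


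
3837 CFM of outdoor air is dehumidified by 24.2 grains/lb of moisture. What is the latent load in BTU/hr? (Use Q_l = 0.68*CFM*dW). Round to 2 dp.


Q = 0.68 * 3837 * 24.2 = 63141.67 BTU/hr

63141.67 BTU/hr


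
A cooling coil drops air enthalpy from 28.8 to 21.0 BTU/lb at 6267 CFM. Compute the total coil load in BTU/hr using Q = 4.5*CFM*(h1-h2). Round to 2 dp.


Q = 4.5 * 6267 * (28.8 - 21.0) = 219971.70 BTU/hr

219971.70 BTU/hr


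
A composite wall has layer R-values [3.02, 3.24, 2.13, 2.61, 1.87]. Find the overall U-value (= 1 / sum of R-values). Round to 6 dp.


R_total = 3.02 + 3.24 + 2.13 + 2.61 + 1.87 = 12.87
U = 1/12.87 = 0.077700

0.077700


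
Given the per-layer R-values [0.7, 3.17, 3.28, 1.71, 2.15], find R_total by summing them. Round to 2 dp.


R_total = 0.7 + 3.17 + 3.28 + 1.71 + 2.15 = 11.01

11.01


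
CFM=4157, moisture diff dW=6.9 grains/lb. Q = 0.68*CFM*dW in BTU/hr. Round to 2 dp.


Q = 0.68 * 4157 * 6.9 = 19504.64 BTU/hr

19504.64 BTU/hr


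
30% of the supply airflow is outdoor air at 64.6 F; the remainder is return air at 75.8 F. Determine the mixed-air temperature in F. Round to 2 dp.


T_mix = 0.3*64.6 + 0.7*75.8 = 72.44 F

72.44 F


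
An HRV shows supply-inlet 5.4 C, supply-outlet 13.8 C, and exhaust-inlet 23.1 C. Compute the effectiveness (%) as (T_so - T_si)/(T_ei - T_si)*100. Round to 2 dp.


eff = (13.8-5.4)/(23.1-5.4)*100 = 47.46 %

47.46 %


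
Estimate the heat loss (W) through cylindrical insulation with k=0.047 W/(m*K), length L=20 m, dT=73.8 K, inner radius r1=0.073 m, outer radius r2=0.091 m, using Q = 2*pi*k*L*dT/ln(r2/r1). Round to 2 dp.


Q = 2*pi*0.047*20*73.8/ln(0.091/0.073) = 1977.66 W

1977.66 W


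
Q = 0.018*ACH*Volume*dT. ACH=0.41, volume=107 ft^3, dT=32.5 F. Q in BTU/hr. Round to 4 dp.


Q = 0.018 * 0.41 * 107 * 32.5 = 25.6640 BTU/hr

25.6640 BTU/hr


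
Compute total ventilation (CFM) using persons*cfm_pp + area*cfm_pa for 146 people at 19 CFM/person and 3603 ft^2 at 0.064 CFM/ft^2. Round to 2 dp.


Total = 146*19 + 3603*0.064 = 3004.59 CFM

3004.59 CFM


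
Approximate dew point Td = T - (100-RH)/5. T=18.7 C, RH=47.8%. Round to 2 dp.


Td = 18.7 - (100-47.8)/5 = 8.26 C

8.26 C


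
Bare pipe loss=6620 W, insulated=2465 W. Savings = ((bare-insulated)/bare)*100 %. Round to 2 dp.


Savings = ((6620-2465)/6620)*100 = 62.76 %

62.76 %


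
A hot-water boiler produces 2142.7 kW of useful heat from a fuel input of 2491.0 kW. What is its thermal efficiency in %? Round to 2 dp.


eta = (2142.7/2491.0)*100 = 86.02 %

86.02 %


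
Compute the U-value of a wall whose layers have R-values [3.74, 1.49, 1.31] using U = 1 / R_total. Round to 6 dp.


R_total = 3.74 + 1.49 + 1.31 = 6.54
U = 1/6.54 = 0.152905

0.152905


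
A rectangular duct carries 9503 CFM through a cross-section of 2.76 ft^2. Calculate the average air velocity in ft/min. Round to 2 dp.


V = 9503 / 2.76 = 3443.12 ft/min

3443.12 ft/min


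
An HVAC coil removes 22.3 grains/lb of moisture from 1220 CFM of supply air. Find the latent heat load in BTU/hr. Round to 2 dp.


Q = 0.68 * 1220 * 22.3 = 18500.08 BTU/hr

18500.08 BTU/hr


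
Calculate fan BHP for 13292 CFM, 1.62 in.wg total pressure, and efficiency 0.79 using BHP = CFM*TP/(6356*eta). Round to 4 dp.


BHP = 13292 * 1.62 / (6356 * 0.79) = 4.2884 hp

4.2884 hp


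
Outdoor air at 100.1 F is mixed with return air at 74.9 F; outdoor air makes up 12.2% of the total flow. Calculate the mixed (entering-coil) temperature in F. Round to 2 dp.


T_mix = 74.9 + (12.2/100)*(100.1-74.9) = 77.97 F

77.97 F


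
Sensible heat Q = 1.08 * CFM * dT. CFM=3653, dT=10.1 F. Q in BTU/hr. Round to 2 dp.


Q = 1.08 * 3653 * 10.1 = 39846.92 BTU/hr

39846.92 BTU/hr


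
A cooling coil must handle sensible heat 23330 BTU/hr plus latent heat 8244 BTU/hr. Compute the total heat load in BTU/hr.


Qt = 23330 + 8244 = 31574 BTU/hr

31574 BTU/hr


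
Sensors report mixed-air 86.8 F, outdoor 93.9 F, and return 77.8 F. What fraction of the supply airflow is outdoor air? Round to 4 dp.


frac = (86.8 - 77.8) / (93.9 - 77.8) = 0.5590

0.5590


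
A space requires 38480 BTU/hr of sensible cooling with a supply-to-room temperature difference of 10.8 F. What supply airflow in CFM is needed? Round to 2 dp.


CFM = 38480 / (1.08 * 10.8) = 3299.04

3299.04 CFM


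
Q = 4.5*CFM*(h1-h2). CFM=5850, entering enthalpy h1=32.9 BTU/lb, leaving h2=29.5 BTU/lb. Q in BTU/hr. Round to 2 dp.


Q = 4.5 * 5850 * (32.9 - 29.5) = 89505.00 BTU/hr

89505.00 BTU/hr


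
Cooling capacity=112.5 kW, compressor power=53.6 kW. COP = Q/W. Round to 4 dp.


COP = 112.5 / 53.6 = 2.0989

2.0989


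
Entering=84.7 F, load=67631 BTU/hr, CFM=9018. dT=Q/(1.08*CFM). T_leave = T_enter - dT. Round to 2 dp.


dT = 67631/(1.08*9018) = 6.9440
T_leave = 84.7 - 6.9440 = 77.76 F

77.76 F


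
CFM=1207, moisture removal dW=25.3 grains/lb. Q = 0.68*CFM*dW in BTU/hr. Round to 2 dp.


Q = 0.68 * 1207 * 25.3 = 20765.23 BTU/hr

20765.23 BTU/hr


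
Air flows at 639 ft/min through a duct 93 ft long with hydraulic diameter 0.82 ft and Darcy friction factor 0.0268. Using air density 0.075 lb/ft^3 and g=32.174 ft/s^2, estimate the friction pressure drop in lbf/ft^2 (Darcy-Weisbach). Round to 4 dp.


v_fps = 639/60 = 10.65 ft/s
dp = 0.0268*(93/0.82)*0.075*10.65^2/(2*32.174) = 0.4018 lbf/ft^2

0.4018 lbf/ft^2


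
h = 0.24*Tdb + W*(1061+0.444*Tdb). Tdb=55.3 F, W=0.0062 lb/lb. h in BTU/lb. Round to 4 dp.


h = 0.24*55.3 + 0.0062*(1061+0.444*55.3) = 20.0024 BTU/lb

20.0024 BTU/lb


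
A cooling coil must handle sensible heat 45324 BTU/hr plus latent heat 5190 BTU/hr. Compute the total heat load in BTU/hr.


Qt = 45324 + 5190 = 50514 BTU/hr

50514 BTU/hr


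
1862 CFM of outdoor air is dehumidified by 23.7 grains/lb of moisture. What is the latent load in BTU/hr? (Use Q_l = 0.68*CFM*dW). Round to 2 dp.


Q = 0.68 * 1862 * 23.7 = 30007.99 BTU/hr

30007.99 BTU/hr


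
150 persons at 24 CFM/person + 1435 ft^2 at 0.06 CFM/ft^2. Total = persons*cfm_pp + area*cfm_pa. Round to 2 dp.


Total = 150*24 + 1435*0.06 = 3686.10 CFM

3686.10 CFM


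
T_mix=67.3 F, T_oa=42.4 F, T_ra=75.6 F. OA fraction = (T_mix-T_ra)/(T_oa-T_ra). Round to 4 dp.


frac = (67.3 - 75.6) / (42.4 - 75.6) = 0.2500

0.2500


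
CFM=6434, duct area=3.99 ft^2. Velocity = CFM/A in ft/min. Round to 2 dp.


V = 6434 / 3.99 = 1612.53 ft/min

1612.53 ft/min


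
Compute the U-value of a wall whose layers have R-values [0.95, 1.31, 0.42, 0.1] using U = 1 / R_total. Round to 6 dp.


R_total = 0.95 + 1.31 + 0.42 + 0.1 = 2.78
U = 1/2.78 = 0.359712

0.359712


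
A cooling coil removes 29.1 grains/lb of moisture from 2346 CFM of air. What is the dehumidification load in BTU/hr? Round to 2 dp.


Q = 0.68 * 2346 * 29.1 = 46422.65 BTU/hr

46422.65 BTU/hr


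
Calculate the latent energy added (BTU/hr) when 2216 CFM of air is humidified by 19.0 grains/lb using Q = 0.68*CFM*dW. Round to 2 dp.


Q = 0.68 * 2216 * 19.0 = 28630.72 BTU/hr

28630.72 BTU/hr


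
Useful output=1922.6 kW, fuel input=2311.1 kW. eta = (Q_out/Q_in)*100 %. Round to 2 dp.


eta = (1922.6/2311.1)*100 = 83.19 %

83.19 %


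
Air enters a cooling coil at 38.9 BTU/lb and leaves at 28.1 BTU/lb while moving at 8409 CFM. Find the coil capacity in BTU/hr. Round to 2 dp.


Q = 4.5 * 8409 * (38.9 - 28.1) = 408677.40 BTU/hr

408677.40 BTU/hr


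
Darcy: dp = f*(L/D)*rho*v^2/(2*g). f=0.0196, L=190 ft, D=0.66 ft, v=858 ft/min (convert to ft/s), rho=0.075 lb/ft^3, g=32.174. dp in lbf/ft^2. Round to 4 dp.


v_fps = 858/60 = 14.3 ft/s
dp = 0.0196*(190/0.66)*0.075*14.3^2/(2*32.174) = 1.3448 lbf/ft^2

1.3448 lbf/ft^2


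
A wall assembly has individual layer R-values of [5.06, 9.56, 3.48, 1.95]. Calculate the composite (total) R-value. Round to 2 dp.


R_total = 5.06 + 9.56 + 3.48 + 1.95 = 20.05

20.05


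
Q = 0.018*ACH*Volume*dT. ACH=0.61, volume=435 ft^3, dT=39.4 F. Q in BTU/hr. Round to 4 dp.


Q = 0.018 * 0.61 * 435 * 39.4 = 188.1862 BTU/hr

188.1862 BTU/hr


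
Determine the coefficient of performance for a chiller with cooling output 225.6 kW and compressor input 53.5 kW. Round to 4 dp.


COP = 225.6 / 53.5 = 4.2168

4.2168


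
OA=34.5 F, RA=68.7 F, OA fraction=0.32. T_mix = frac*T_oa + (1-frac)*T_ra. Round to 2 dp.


T_mix = 0.32*34.5 + 0.68*68.7 = 57.76 F

57.76 F


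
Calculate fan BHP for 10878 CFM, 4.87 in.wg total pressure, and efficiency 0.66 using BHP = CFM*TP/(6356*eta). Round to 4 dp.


BHP = 10878 * 4.87 / (6356 * 0.66) = 12.6285 hp

12.6285 hp


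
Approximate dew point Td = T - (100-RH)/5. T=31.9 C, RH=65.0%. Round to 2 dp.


Td = 31.9 - (100-65.0)/5 = 24.90 C

24.90 C


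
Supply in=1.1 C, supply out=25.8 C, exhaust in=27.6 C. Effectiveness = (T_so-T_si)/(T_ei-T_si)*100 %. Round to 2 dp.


eff = (25.8-1.1)/(27.6-1.1)*100 = 93.21 %

93.21 %


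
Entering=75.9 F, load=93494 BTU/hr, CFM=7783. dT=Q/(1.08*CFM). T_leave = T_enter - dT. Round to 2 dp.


dT = 93494/(1.08*7783) = 11.1228
T_leave = 75.9 - 11.1228 = 64.78 F

64.78 F


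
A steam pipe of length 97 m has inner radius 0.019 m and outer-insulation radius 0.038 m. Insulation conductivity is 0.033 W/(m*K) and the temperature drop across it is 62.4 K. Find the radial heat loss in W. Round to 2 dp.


Q = 2*pi*0.033*97*62.4/ln(0.038/0.019) = 1810.61 W

1810.61 W


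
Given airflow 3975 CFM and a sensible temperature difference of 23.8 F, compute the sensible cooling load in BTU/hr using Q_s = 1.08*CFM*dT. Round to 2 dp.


Q = 1.08 * 3975 * 23.8 = 102173.40 BTU/hr

102173.40 BTU/hr


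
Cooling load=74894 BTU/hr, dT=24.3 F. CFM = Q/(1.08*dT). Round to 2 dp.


CFM = 74894 / (1.08 * 24.3) = 2853.76

2853.76 CFM


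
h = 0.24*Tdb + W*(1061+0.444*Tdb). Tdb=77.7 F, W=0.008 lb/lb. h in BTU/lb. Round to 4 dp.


h = 0.24*77.7 + 0.008*(1061+0.444*77.7) = 27.4120 BTU/lb

27.4120 BTU/lb


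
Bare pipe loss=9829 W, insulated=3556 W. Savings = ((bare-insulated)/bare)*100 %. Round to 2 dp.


Savings = ((9829-3556)/9829)*100 = 63.82 %

63.82 %


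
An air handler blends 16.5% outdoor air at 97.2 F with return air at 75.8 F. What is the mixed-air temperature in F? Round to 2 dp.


T_mix = 75.8 + (16.5/100)*(97.2-75.8) = 79.33 F

79.33 F


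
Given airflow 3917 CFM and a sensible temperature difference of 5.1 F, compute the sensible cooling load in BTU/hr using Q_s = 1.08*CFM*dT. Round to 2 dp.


Q = 1.08 * 3917 * 5.1 = 21574.84 BTU/hr

21574.84 BTU/hr


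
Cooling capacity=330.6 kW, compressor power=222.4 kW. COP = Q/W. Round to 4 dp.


COP = 330.6 / 222.4 = 1.4865

1.4865


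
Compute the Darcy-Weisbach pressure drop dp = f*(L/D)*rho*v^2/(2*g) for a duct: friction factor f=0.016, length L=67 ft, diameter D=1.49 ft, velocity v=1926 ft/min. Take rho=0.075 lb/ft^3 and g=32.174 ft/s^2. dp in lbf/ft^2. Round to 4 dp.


v_fps = 1926/60 = 32.1 ft/s
dp = 0.016*(67/1.49)*0.075*32.1^2/(2*32.174) = 0.8641 lbf/ft^2

0.8641 lbf/ft^2


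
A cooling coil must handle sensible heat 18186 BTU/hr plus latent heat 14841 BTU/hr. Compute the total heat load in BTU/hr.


Qt = 18186 + 14841 = 33027 BTU/hr

33027 BTU/hr


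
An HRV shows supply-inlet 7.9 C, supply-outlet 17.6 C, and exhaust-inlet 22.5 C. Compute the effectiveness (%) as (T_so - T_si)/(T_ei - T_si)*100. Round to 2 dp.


eff = (17.6-7.9)/(22.5-7.9)*100 = 66.44 %

66.44 %


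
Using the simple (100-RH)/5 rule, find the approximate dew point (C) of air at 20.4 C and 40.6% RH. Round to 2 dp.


Td = 20.4 - (100-40.6)/5 = 8.52 C

8.52 C


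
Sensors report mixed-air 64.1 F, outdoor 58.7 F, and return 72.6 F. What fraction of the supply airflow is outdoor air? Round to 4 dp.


frac = (64.1 - 72.6) / (58.7 - 72.6) = 0.6115

0.6115


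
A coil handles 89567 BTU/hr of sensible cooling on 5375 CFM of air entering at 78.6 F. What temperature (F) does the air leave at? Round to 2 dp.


dT = 89567/(1.08*5375) = 15.4293
T_leave = 78.6 - 15.4293 = 63.17 F

63.17 F


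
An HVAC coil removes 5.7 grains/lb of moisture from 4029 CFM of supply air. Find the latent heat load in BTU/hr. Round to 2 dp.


Q = 0.68 * 4029 * 5.7 = 15616.40 BTU/hr

15616.40 BTU/hr


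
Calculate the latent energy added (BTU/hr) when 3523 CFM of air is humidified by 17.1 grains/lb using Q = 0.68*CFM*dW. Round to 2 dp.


Q = 0.68 * 3523 * 17.1 = 40965.44 BTU/hr

40965.44 BTU/hr


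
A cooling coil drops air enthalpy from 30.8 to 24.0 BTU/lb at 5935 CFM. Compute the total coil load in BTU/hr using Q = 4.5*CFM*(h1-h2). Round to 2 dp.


Q = 4.5 * 5935 * (30.8 - 24.0) = 181611.00 BTU/hr

181611.00 BTU/hr


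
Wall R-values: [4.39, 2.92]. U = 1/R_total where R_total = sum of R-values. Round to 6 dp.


R_total = 4.39 + 2.92 = 7.31
U = 1/7.31 = 0.136799

0.136799


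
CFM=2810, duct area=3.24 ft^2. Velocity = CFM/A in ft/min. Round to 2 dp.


V = 2810 / 3.24 = 867.28 ft/min

867.28 ft/min


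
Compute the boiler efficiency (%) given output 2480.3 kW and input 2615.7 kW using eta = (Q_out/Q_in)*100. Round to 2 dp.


eta = (2480.3/2615.7)*100 = 94.82 %

94.82 %


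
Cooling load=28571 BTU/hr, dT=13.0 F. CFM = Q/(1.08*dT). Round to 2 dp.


CFM = 28571 / (1.08 * 13.0) = 2034.97

2034.97 CFM


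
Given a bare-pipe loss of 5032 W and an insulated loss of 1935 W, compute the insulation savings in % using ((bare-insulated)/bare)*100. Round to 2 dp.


Savings = ((5032-1935)/5032)*100 = 61.55 %

61.55 %


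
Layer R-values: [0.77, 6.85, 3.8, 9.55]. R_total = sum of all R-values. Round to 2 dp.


R_total = 0.77 + 6.85 + 3.8 + 9.55 = 20.97

20.97


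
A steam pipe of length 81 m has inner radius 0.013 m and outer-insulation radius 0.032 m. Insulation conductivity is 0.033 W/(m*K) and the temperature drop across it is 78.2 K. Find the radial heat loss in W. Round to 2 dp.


Q = 2*pi*0.033*81*78.2/ln(0.032/0.013) = 1458.02 W

1458.02 W


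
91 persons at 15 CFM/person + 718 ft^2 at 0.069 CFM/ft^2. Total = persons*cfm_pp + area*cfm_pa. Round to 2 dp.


Total = 91*15 + 718*0.069 = 1414.54 CFM

1414.54 CFM


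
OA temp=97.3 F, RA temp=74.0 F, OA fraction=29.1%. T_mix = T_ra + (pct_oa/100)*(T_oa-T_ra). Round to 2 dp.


T_mix = 74.0 + (29.1/100)*(97.3-74.0) = 80.78 F

80.78 F


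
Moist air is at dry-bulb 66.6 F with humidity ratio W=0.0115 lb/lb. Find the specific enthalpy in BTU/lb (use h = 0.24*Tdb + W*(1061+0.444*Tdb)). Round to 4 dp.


h = 0.24*66.6 + 0.0115*(1061+0.444*66.6) = 28.5256 BTU/lb

28.5256 BTU/lb


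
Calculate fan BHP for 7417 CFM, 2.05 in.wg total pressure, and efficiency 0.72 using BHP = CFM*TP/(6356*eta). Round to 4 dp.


BHP = 7417 * 2.05 / (6356 * 0.72) = 3.3225 hp

3.3225 hp


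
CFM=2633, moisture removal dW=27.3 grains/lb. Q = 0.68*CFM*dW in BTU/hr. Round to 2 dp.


Q = 0.68 * 2633 * 27.3 = 48879.01 BTU/hr

48879.01 BTU/hr


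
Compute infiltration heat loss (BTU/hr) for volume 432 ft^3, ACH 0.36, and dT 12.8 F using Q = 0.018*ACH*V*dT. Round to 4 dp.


Q = 0.018 * 0.36 * 432 * 12.8 = 35.8318 BTU/hr

35.8318 BTU/hr


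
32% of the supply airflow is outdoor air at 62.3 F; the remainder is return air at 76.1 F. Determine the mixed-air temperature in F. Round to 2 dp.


T_mix = 0.32*62.3 + 0.68*76.1 = 71.68 F

71.68 F


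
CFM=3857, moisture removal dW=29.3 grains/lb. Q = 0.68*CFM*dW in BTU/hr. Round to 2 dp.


Q = 0.68 * 3857 * 29.3 = 76846.87 BTU/hr

76846.87 BTU/hr


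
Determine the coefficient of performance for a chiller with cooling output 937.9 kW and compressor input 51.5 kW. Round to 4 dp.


COP = 937.9 / 51.5 = 18.2117

18.2117


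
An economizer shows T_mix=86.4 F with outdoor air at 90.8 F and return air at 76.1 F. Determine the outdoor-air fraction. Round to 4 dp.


frac = (86.4 - 76.1) / (90.8 - 76.1) = 0.7007

0.7007


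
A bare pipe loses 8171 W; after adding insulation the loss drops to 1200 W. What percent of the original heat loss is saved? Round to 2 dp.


Savings = ((8171-1200)/8171)*100 = 85.31 %

85.31 %


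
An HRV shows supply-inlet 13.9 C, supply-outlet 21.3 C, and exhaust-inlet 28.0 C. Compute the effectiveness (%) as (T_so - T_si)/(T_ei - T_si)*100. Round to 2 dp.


eff = (21.3-13.9)/(28.0-13.9)*100 = 52.48 %

52.48 %


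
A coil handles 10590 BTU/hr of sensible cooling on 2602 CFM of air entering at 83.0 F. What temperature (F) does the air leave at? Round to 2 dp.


dT = 10590/(1.08*2602) = 3.7685
T_leave = 83.0 - 3.7685 = 79.23 F

79.23 F


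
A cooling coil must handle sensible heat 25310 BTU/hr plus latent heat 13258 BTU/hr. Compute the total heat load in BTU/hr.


Qt = 25310 + 13258 = 38568 BTU/hr

38568 BTU/hr


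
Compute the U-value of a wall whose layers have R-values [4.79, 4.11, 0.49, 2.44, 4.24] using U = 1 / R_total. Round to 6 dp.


R_total = 4.79 + 4.11 + 0.49 + 2.44 + 4.24 = 16.07
U = 1/16.07 = 0.062228

0.062228


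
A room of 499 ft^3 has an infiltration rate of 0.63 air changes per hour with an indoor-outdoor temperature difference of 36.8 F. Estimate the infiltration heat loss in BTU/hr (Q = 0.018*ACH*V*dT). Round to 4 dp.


Q = 0.018 * 0.63 * 499 * 36.8 = 208.2387 BTU/hr

208.2387 BTU/hr


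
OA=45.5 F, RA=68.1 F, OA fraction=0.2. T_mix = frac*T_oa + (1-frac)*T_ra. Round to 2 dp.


T_mix = 0.2*45.5 + 0.8*68.1 = 63.58 F

63.58 F


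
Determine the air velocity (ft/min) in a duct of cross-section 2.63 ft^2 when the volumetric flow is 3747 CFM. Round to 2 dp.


V = 3747 / 2.63 = 1424.71 ft/min

1424.71 ft/min


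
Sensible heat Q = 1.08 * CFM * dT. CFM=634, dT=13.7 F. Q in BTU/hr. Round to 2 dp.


Q = 1.08 * 634 * 13.7 = 9380.66 BTU/hr

9380.66 BTU/hr


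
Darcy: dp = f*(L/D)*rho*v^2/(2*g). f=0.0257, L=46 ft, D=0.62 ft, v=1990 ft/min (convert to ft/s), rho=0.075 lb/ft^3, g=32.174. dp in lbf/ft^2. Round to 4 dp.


v_fps = 1990/60 = 33.1667 ft/s
dp = 0.0257*(46/0.62)*0.075*33.1667^2/(2*32.174) = 2.4447 lbf/ft^2

2.4447 lbf/ft^2


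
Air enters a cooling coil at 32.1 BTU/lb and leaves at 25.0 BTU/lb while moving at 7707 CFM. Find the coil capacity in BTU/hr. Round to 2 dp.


Q = 4.5 * 7707 * (32.1 - 25.0) = 246238.65 BTU/hr

246238.65 BTU/hr


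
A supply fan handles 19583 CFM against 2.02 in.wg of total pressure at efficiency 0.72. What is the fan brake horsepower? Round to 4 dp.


BHP = 19583 * 2.02 / (6356 * 0.72) = 8.6440 hp

8.6440 hp


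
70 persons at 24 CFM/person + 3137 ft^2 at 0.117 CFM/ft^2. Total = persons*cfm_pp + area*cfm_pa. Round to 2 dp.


Total = 70*24 + 3137*0.117 = 2047.03 CFM

2047.03 CFM


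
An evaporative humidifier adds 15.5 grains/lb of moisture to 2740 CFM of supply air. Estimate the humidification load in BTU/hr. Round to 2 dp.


Q = 0.68 * 2740 * 15.5 = 28879.60 BTU/hr

28879.60 BTU/hr


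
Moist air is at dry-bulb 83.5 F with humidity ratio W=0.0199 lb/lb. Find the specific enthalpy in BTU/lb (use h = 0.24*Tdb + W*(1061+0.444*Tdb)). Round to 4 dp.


h = 0.24*83.5 + 0.0199*(1061+0.444*83.5) = 41.8917 BTU/lb

41.8917 BTU/lb


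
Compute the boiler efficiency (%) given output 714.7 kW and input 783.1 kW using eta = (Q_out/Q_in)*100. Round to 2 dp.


eta = (714.7/783.1)*100 = 91.27 %

91.27 %


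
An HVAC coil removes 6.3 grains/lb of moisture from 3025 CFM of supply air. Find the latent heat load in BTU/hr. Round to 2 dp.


Q = 0.68 * 3025 * 6.3 = 12959.10 BTU/hr

12959.10 BTU/hr


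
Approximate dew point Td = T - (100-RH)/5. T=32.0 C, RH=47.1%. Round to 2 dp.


Td = 32.0 - (100-47.1)/5 = 21.42 C

21.42 C


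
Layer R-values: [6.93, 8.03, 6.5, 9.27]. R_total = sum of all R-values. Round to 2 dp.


R_total = 6.93 + 8.03 + 6.5 + 9.27 = 30.73

30.73


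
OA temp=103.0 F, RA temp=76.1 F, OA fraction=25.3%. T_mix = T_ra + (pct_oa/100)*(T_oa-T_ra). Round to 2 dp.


T_mix = 76.1 + (25.3/100)*(103.0-76.1) = 82.91 F

82.91 F


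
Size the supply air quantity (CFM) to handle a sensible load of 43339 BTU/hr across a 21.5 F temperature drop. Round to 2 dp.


CFM = 43339 / (1.08 * 21.5) = 1866.45

1866.45 CFM


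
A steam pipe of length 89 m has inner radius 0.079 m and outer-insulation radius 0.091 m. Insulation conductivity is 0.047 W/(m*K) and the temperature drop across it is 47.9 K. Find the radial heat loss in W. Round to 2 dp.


Q = 2*pi*0.047*89*47.9/ln(0.091/0.079) = 8902.62 W

8902.62 W


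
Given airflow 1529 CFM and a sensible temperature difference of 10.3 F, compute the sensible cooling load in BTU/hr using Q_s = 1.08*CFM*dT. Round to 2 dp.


Q = 1.08 * 1529 * 10.3 = 17008.60 BTU/hr

17008.60 BTU/hr


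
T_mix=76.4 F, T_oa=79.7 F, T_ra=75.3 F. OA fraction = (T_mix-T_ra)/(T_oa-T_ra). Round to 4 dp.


frac = (76.4 - 75.3) / (79.7 - 75.3) = 0.2500

0.2500


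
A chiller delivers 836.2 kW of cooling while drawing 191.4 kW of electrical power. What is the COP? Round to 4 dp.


COP = 836.2 / 191.4 = 4.3689

4.3689


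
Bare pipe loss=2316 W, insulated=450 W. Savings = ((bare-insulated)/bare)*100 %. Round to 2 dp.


Savings = ((2316-450)/2316)*100 = 80.57 %

80.57 %


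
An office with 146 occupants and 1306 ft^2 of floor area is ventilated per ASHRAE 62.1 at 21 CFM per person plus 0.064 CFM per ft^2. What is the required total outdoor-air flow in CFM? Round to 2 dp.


Total = 146*21 + 1306*0.064 = 3149.58 CFM

3149.58 CFM


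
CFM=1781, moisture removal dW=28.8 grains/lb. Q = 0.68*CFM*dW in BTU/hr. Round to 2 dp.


Q = 0.68 * 1781 * 28.8 = 34879.10 BTU/hr

34879.10 BTU/hr


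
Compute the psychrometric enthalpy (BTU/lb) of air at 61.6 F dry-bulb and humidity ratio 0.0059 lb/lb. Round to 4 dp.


h = 0.24*61.6 + 0.0059*(1061+0.444*61.6) = 21.2053 BTU/lb

21.2053 BTU/lb


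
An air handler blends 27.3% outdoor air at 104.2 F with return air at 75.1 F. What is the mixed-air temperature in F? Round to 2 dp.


T_mix = 75.1 + (27.3/100)*(104.2-75.1) = 83.04 F

83.04 F


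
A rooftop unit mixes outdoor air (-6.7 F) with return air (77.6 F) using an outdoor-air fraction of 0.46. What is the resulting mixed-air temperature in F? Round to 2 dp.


T_mix = 0.46*(-6.7) + 0.54*77.6 = 38.82 F

38.82 F


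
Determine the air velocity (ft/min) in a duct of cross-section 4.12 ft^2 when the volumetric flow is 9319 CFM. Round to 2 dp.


V = 9319 / 4.12 = 2261.89 ft/min

2261.89 ft/min


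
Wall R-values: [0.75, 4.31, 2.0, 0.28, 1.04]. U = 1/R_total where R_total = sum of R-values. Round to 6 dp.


R_total = 0.75 + 4.31 + 2.0 + 0.28 + 1.04 = 8.38
U = 1/8.38 = 0.119332

0.119332


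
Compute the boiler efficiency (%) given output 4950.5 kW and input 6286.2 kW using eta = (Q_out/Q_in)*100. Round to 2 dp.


eta = (4950.5/6286.2)*100 = 78.75 %

78.75 %


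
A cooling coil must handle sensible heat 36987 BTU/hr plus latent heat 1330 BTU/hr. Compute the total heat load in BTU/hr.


Qt = 36987 + 1330 = 38317 BTU/hr

38317 BTU/hr


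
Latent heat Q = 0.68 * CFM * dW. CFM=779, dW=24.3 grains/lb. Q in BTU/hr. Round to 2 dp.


Q = 0.68 * 779 * 24.3 = 12872.20 BTU/hr

12872.20 BTU/hr


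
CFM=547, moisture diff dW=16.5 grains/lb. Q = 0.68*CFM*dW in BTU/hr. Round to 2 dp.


Q = 0.68 * 547 * 16.5 = 6137.34 BTU/hr

6137.34 BTU/hr


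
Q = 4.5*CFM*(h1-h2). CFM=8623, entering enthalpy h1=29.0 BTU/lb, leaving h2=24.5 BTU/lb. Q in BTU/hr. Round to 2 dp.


Q = 4.5 * 8623 * (29.0 - 24.5) = 174615.75 BTU/hr

174615.75 BTU/hr


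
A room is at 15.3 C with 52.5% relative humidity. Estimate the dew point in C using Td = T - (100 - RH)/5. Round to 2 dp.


Td = 15.3 - (100-52.5)/5 = 5.80 C

5.80 C


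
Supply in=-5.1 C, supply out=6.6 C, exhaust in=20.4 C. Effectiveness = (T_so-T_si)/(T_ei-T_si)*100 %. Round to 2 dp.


eff = (6.6-(-5.1))/(20.4-(-5.1))*100 = 45.88 %

45.88 %


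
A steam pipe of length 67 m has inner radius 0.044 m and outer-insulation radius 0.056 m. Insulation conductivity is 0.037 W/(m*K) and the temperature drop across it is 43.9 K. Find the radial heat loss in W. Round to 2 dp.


Q = 2*pi*0.037*67*43.9/ln(0.056/0.044) = 2835.38 W

2835.38 W


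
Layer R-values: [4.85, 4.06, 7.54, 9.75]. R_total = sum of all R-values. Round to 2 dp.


R_total = 4.85 + 4.06 + 7.54 + 9.75 = 26.20

26.20


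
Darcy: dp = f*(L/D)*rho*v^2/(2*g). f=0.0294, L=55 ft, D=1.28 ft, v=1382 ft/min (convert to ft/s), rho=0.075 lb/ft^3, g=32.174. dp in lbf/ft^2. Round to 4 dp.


v_fps = 1382/60 = 23.0333 ft/s
dp = 0.0294*(55/1.28)*0.075*23.0333^2/(2*32.174) = 0.7812 lbf/ft^2

0.7812 lbf/ft^2


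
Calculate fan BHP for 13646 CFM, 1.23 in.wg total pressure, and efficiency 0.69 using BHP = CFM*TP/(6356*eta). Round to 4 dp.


BHP = 13646 * 1.23 / (6356 * 0.69) = 3.8272 hp

3.8272 hp


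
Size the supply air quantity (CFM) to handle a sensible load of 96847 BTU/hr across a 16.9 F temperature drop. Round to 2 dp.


CFM = 96847 / (1.08 * 16.9) = 5306.10

5306.10 CFM


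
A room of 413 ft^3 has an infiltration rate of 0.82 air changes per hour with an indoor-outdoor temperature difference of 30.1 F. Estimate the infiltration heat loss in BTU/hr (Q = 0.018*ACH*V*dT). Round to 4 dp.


Q = 0.018 * 0.82 * 413 * 30.1 = 183.4860 BTU/hr

183.4860 BTU/hr


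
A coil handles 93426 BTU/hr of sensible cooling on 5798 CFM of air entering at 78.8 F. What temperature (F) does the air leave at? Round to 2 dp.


dT = 93426/(1.08*5798) = 14.9199
T_leave = 78.8 - 14.9199 = 63.88 F

63.88 F


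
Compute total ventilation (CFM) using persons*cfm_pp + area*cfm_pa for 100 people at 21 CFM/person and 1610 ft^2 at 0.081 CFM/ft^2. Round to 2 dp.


Total = 100*21 + 1610*0.081 = 2230.41 CFM

2230.41 CFM


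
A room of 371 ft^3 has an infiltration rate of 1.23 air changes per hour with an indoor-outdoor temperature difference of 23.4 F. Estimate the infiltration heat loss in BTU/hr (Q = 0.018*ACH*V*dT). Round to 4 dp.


Q = 0.018 * 1.23 * 371 * 23.4 = 192.2062 BTU/hr

192.2062 BTU/hr


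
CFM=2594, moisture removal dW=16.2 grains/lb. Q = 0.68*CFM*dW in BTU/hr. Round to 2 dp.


Q = 0.68 * 2594 * 16.2 = 28575.50 BTU/hr

28575.50 BTU/hr


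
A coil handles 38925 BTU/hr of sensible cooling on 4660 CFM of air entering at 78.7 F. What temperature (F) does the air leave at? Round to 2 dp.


dT = 38925/(1.08*4660) = 7.7343
T_leave = 78.7 - 7.7343 = 70.97 F

70.97 F


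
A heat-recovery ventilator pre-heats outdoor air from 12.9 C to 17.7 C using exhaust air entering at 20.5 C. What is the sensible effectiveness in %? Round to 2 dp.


eff = (17.7-12.9)/(20.5-12.9)*100 = 63.16 %

63.16 %


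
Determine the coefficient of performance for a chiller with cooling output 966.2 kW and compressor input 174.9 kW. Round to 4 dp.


COP = 966.2 / 174.9 = 5.5243

5.5243


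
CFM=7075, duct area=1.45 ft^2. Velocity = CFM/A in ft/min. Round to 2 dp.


V = 7075 / 1.45 = 4879.31 ft/min

4879.31 ft/min


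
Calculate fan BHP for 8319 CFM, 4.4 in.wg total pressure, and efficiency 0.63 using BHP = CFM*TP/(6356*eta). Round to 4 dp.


BHP = 8319 * 4.4 / (6356 * 0.63) = 9.1411 hp

9.1411 hp


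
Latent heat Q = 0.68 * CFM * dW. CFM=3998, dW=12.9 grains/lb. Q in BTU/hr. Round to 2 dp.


Q = 0.68 * 3998 * 12.9 = 35070.46 BTU/hr

35070.46 BTU/hr


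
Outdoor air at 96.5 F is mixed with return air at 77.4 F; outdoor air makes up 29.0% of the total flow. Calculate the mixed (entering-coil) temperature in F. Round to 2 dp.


T_mix = 77.4 + (29.0/100)*(96.5-77.4) = 82.94 F

82.94 F


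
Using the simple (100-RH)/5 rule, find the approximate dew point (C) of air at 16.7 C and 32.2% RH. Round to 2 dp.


Td = 16.7 - (100-32.2)/5 = 3.14 C

3.14 C


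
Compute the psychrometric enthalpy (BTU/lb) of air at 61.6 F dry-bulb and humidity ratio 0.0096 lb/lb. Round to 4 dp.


h = 0.24*61.6 + 0.0096*(1061+0.444*61.6) = 25.2322 BTU/lb

25.2322 BTU/lb


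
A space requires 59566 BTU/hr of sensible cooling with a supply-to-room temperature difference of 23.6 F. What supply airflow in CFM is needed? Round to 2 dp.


CFM = 59566 / (1.08 * 23.6) = 2337.02

2337.02 CFM
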